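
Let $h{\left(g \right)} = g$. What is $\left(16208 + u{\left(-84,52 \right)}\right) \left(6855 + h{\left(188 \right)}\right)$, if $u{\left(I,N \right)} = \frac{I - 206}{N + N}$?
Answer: $\frac{5934931853}{52} \approx 1.1413 \cdot 10^{8}$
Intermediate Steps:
$u{\left(I,N \right)} = \frac{-206 + I}{2 N}$
$\left(16208 + u{\left(-84,52 \right)}\right) \left(6855 + h{\left(188 \right)}\right) = \left(16208 + \frac{-206 - 84}{2 \cdot 52}\right) \left(6855 + 188\right) = \left(16208 + \frac{1}{2} \cdot \frac{1}{52} \left(-290\right)\right) 7043 = \left(16208 - \frac{145}{52}\right) 7043 = \frac{842671}{52} \cdot 7043 = \frac{5934931853}{52}$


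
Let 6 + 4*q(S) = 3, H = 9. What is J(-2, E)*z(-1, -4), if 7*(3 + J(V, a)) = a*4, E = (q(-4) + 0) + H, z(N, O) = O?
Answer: -48/7 ≈ -6.8571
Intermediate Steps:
q(S) = -3/4 (q(S) = -3/2 + (1/4)*3 = -3/2 + 3/4 = -3/4)
E = 33/4 (E = (-3/4 + 0) + 9 = -3/4 + 9 = 33/4 ≈ 8.2500)
J(V, a) = -3 + 4*a/7 (J(V, a) = -3 + (a*4)/7 = -3 + (4*a)/7 = -3 + 4*a/7)
J(-2, E)*z(-1, -4) = (-3 + (4/7)*(33/4))*(-4) = (-3 + 33/7)*(-4) = (12/7)*(-4) = -48/7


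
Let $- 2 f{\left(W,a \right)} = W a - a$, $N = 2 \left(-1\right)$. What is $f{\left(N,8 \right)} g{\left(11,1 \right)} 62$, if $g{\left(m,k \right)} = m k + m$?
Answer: $16368$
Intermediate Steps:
$g{\left(m,k \right)} = m + k m$ ($g{\left(m,k \right)} = k m + m = m + k m$)
$N = -2$
$f{\left(W,a \right)} = \frac{a}{2} - \frac{W a}{2}$ ($f{\left(W,a \right)} = - \frac{W a - a}{2} = - \frac{- a + W a}{2} = \frac{a}{2} - \frac{W a}{2}$)
$f{\left(N,8 \right)} g{\left(11,1 \right)} 62 = \frac{1}{2} \cdot 8 \left(1 - -2\right) 11 \left(1 + 1\right) 62 = \frac{1}{2} \cdot 8 \left(1 + 2\right) 11 \cdot 2 \cdot 62 = \frac{1}{2} \cdot 8 \cdot 3 \cdot 22 \cdot 62 = 12 \cdot 22 \cdot 62 = 264 \cdot 62 = 16368$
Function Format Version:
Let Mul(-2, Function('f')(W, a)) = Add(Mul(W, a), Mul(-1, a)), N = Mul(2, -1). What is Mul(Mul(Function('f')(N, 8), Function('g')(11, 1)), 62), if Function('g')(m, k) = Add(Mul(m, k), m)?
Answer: 16368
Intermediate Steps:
Function('g')(m, k) = Add(m, Mul(k, m)) (Function('g')(m, k) = Add(Mul(k, m), m) = Add(m, Mul(k, m)))
N = -2
Function('f')(W, a) = Add(Mul(Rational(1, 2), a), Mul(Rational(-1, 2), W, a)) (Function('f')(W, a) = Mul(Rational(-1, 2), Add(Mul(W, a), Mul(-1, a))) = Mul(Rational(-1, 2), Add(Mul(-1, a), Mul(W, a))) = Add(Mul(Rational(1, 2), a), Mul(Rational(-1, 2), W, a)))
Mul(Mul(Function('f')(N, 8), Function('g')(11, 1)), 62) = Mul(Mul(Mul(Rational(1, 2), 8, Add(1, Mul(-1, -2))), Mul(11, Add(1, 1))), 62) = Mul(Mul(Mul(Rational(1, 2), 8, Add(1, 2)), Mul(11, 2)), 62) = Mul(Mul(Mul(Rational(1, 2), 8, 3), 22), 62) = Mul(Mul(12, 22), 62) = Mul(264, 62) = 16368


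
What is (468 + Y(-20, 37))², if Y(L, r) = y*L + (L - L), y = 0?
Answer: 219024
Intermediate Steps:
Y(L, r) = 0 (Y(L, r) = 0*L + (L - L) = 0 + 0 = 0)
(468 + Y(-20, 37))² = (468 + 0)² = 468² = 219024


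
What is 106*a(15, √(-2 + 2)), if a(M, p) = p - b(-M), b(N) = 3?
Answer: -318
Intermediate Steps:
a(M, p) = -3 + p (a(M, p) = p - 1*3 = p - 3 = -3 + p)
106*a(15, √(-2 + 2)) = 106*(-3 + √(-2 + 2)) = 106*(-3 + √0) = 106*(-3 + 0) = 106*(-3) = -318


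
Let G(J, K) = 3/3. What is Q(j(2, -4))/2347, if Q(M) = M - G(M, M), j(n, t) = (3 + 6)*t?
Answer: -37/2347 ≈ -0.015765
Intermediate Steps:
G(J, K) = 1 (G(J, K) = 3*(⅓) = 1)
j(n, t) = 9*t
Q(M) = -1 + M (Q(M) = M - 1*1 = M - 1 = -1 + M)
Q(j(2, -4))/2347 = (-1 + 9*(-4))/2347 = (-1 - 36)*(1/2347) = -37*1/2347 = -37/2347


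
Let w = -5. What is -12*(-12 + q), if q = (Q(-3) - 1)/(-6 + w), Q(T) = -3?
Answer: 1536/11 ≈ 139.64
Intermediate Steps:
q = 4/11 (q = (-3 - 1)/(-6 - 5) = -4/(-11) = -4*(-1/11) = 4/11 ≈ 0.36364)
-12*(-12 + q) = -12*(-12 + 4/11) = -12*(-128/11) = 1536/11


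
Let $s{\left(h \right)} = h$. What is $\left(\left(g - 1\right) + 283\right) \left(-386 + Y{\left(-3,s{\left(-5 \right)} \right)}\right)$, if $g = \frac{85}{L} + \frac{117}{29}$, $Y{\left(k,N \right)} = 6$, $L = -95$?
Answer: $- \frac{3142240}{29} \approx -1.0835 \cdot 10^{5}$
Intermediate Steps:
$g = \frac{1730}{551}$ ($g = \frac{85}{-95} + \frac{117}{29} = 85 \left(- \frac{1}{95}\right) + 117 \cdot \frac{1}{29} = - \frac{17}{19} + \frac{117}{29} = \frac{1730}{551} \approx 3.1397$)
$\left(\left(g - 1\right) + 283\right) \left(-386 + Y{\left(-3,s{\left(-5 \right)} \right)}\right) = \left(\left(\frac{1730}{551} - 1\right) + 283\right) \left(-386 + 6\right) = \left(\frac{1179}{551} + 283\right) \left(-380\right) = \frac{157112}{551} \left(-380\right) = - \frac{3142240}{29}$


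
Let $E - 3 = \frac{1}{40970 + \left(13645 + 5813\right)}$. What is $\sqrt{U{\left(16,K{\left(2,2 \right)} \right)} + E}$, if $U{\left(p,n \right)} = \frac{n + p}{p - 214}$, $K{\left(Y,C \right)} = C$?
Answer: $\frac{\sqrt{321337628139}}{332354} \approx 1.7056$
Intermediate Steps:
$U{\left(p,n \right)} = \frac{n + p}{-214 + p}$
$E = \frac{181285}{60428}$ ($E = 3 + \frac{1}{40970 + \left(13645 + 5813\right)} = 3 + \frac{1}{40970 + 19458} = 3 + \frac{1}{60428} = \frac{181285}{60428} \approx 3.0$)
$\sqrt{U{\left(16,K{\left(2,2 \right)} \right)} + E} = \sqrt{\frac{2 + 16}{-214 + 16} + \frac{181285}{60428}} = \sqrt{\frac{1}{-198} \cdot 18 + \frac{181285}{60428}} = \sqrt{\left(- \frac{1}{198}\right) 18 + \frac{181285}{60428}} = \sqrt{- \frac{1}{11} + \frac{181285}{60428}} = \sqrt{\frac{1933707}{664708}} = \frac{\sqrt{321337628139}}{332354}$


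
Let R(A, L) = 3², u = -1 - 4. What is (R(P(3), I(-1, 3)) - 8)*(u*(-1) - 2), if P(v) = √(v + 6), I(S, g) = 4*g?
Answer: 3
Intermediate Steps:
u = -5
P(v) = √(6 + v)
R(A, L) = 9
(R(P(3), I(-1, 3)) - 8)*(u*(-1) - 2) = (9 - 8)*(-5*(-1) - 2) = 1*(5 - 2) = 1*3 = 3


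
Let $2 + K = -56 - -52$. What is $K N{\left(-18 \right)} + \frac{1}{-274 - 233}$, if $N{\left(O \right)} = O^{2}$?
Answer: $- \frac{985609}{507} \approx -1944.0$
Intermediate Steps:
$K = -6$ ($K = -2 - 4 = -6$)
$K N{\left(-18 \right)} + \frac{1}{-274 - 233} = - 6 \left(-18\right)^{2} + \frac{1}{-274 - 233} = \left(-6\right) 324 + \frac{1}{-507} = -1944 - \frac{1}{507} = - \frac{985609}{507}$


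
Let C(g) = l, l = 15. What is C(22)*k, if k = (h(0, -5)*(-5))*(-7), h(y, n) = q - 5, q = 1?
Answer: -2100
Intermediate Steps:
h(y, n) = -4 (h(y, n) = 1 - 5 = -4)
C(g) = 15
k = -140 (k = -4*(-5)*(-7) = 20*(-7) = -140)
C(22)*k = 15*(-140) = -2100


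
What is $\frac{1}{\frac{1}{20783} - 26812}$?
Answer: $- \frac{20783}{557233795} \approx -3.7297 \cdot 10^{-5}$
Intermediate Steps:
$\frac{1}{\frac{1}{20783} - 26812} = \frac{1}{- \frac{557233795}{20783}} = - \frac{20783}{557233795}$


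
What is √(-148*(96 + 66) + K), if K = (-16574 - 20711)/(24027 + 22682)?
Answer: I*√52310916352721/46709 ≈ 154.84*I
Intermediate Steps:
K = -37285/46709 ≈ -0.79824
√(-148*(96 + 66) + K) = √(-148*(96 + 66) - 37285/46709) = √(-148*162 - 37285/46709) = √(-23976 - 37285/46709) = √(-1119932269/46709) = I*√52310916352721/46709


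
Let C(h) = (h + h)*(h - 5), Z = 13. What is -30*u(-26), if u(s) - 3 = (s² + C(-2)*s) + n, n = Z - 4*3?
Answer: 1440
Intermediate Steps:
n = 1 (n = 13 - 4*3 = 13 - 1*12 = 13 - 12 = 1)
C(h) = 2*h*(-5 + h) (C(h) = (2*h)*(-5 + h) = 2*h*(-5 + h))
u(s) = 4 + s² + 28*s (u(s) = 3 + ((s² + (2*(-2)*(-5 - 2))*s) + 1) = 3 + ((s² + (2*(-2)*(-7))*s) + 1) = 3 + ((s² + 28*s) + 1) = 3 + (1 + s² + 28*s) = 4 + s² + 28*s)
-30*u(-26) = -30*(4 + (-26)² + 28*(-26)) = -30*(4 + 676 - 728) = -30*(-48) = 1440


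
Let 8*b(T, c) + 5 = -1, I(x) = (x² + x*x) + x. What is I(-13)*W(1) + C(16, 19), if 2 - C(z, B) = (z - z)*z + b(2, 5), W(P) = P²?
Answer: 1311/4 ≈ 327.75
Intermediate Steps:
I(x) = x + 2*x² (I(x) = (x² + x²) + x = 2*x² + x = x + 2*x²)
b(T, c) = -¾ (b(T, c) = -5/8 + (⅛)*(-1) = -5/8 - ⅛ = -¾)
C(z, B) = 11/4 (C(z, B) = 2 - ((z - z)*z - ¾) = 2 - (0*z - ¾) = 2 - (0 - ¾) = 2 - 1*(-¾) = 2 + ¾ = 11/4)
I(-13)*W(1) + C(16, 19) = -13*(1 + 2*(-13))*1² + 11/4 = -13*(1 - 26)*1 + 11/4 = -13*(-25)*1 + 11/4 = 325*1 + 11/4 = 325 + 11/4 = 1311/4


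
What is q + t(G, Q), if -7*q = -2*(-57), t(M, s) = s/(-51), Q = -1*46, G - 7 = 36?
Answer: -5492/357 ≈ -15.384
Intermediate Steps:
G = 43 (G = 7 + 36 = 43)
Q = -46
t(M, s) = -s/51 (t(M, s) = s*(-1/51) = -s/51)
q = -114/7 (q = -(-2)*(-57)/7 = -⅐*114 = -114/7 ≈ -16.286)
q + t(G, Q) = -114/7 - 1/51*(-46) = -114/7 + 46/51 = -5492/357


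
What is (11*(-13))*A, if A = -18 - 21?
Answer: 5577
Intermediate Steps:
A = -39
(11*(-13))*A = (11*(-13))*(-39) = -143*(-39) = 5577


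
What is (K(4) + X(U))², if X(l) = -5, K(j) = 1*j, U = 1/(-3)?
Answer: 1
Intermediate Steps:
U = -⅓ ≈ -0.33333
K(j) = j
(K(4) + X(U))² = (4 - 5)² = (-1)² = 1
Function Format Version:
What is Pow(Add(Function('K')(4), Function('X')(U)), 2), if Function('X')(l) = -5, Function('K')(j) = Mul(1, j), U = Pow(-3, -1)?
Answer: 1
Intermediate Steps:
U = Rational(-1, 3) ≈ -0.33333
Function('K')(j) = j
Pow(Add(Function('K')(4), Function('X')(U)), 2) = Pow(Add(4, -5), 2) = Pow(-1, 2) = 1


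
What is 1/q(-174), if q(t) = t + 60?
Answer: -1/114 ≈ -0.0087719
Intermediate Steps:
q(t) = 60 + t
1/q(-174) = 1/(60 - 174) = 1/(-114) = -1/114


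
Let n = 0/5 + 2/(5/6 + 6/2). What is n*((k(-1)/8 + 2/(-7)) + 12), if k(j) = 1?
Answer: 1989/322 ≈ 6.1770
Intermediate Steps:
n = 12/23 (n = 0*(⅕) + 2/(5*(⅙) + 6*(½)) = 0 + 2/(⅚ + 3) = 0 + 2/(23/6) = 0 + 2*(6/23) = 0 + 12/23 = 12/23 ≈ 0.52174)
n*((k(-1)/8 + 2/(-7)) + 12) = 12*((1/8 + 2/(-7)) + 12)/23 = 12*((1*(⅛) + 2*(-⅐)) + 12)/23 = 12*((⅛ - 2/7) + 12)/23 = 12*(-9/56 + 12)/23 = (12/23)*(663/56) = 1989/322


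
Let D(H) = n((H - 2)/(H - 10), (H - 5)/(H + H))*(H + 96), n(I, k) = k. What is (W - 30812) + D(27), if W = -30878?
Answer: -554759/9 ≈ -61640.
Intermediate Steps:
D(H) = (-5 + H)*(96 + H)/(2*H) (D(H) = ((H - 5)/(H + H))*(H + 96) = ((-5 + H)/((2*H)))*(96 + H) = ((-5 + H)*(1/(2*H)))*(96 + H) = ((-5 + H)/(2*H))*(96 + H) = (-5 + H)*(96 + H)/(2*H))
(W - 30812) + D(27) = (-30878 - 30812) + (½)*(-5 + 27)*(96 + 27)/27 = -61690 + (½)*(1/27)*22*123 = -61690 + 451/9 = -554759/9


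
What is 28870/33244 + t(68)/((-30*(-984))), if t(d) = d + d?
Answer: 13386931/15333795 ≈ 0.87303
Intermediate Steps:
t(d) = 2*d
28870/33244 + t(68)/((-30*(-984))) = 28870/33244 + (2*68)/((-30*(-984))) = 28870*(1/33244) + 136/29520 = 14435/16622 + 136*(1/29520) = 14435/16622 + 17/3690 = 13386931/15333795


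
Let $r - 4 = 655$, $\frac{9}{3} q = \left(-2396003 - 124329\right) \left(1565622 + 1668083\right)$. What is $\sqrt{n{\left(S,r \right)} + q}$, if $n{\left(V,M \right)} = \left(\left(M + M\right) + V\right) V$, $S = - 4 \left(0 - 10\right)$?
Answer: $\frac{10 i \sqrt{244500300813}}{3} \approx 1.6482 \cdot 10^{6} i$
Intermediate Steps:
$q = - \frac{8150010190060}{3}$ ($q = \frac{\left(-2396003 - 124329\right) \left(1565622 + 1668083\right)}{3} = \frac{\left(-2520332\right) 3233705}{3} = \frac{1}{3} \left(-8150010190060\right) = - \frac{8150010190060}{3} \approx -2.7167 \cdot 10^{12}$)
$S = 40$ ($S = \left(-4\right) \left(-10\right) = 40$)
$r = 659$ ($r = 4 + 655 = 659$)
$n{\left(V,M \right)} = V \left(V + 2 M\right)$ ($n{\left(V,M \right)} = \left(2 M + V\right) V = \left(V + 2 M\right) V = V \left(V + 2 M\right)$)
$\sqrt{n{\left(S,r \right)} + q} = \sqrt{40 \left(40 + 2 \cdot 659\right) - \frac{8150010190060}{3}} = \sqrt{40 \left(40 + 1318\right) - \frac{8150010190060}{3}} = \sqrt{40 \cdot 1358 - \frac{8150010190060}{3}} = \sqrt{54320 - \frac{8150010190060}{3}} = \sqrt{- \frac{8150010027100}{3}} = \frac{10 i \sqrt{244500300813}}{3}$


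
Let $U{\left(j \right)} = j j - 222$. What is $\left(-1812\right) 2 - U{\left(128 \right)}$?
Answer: $-19786$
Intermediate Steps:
$U{\left(j \right)} = -222 + j^{2}$ ($U{\left(j \right)} = j^{2} - 222 = -222 + j^{2}$)
$\left(-1812\right) 2 - U{\left(128 \right)} = \left(-1812\right) 2 - \left(-222 + 128^{2}\right) = -3624 - \left(-222 + 16384\right) = -3624 - 16162 = -19786$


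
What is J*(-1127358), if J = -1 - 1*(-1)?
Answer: 0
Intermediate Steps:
J = 0 (J = -1 + 1 = 0)
J*(-1127358) = 0*(-1127358) = 0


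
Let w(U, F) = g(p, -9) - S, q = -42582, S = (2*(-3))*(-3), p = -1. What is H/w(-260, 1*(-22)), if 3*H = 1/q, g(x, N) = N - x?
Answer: 1/3321396 ≈ 3.0108e-7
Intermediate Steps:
S = 18 (S = -6*(-3) = 18)
w(U, F) = -26 (w(U, F) = (-9 - 1*(-1)) - 1*18 = (-9 + 1) - 18 = -8 - 18 = -26)
H = -1/127746 (H = (⅓)/(-42582) = (⅓)*(-1/42582) = -1/127746 ≈ -7.8280e-6)
H/w(-260, 1*(-22)) = -1/127746/(-26) = -1/127746*(-1/26) = 1/3321396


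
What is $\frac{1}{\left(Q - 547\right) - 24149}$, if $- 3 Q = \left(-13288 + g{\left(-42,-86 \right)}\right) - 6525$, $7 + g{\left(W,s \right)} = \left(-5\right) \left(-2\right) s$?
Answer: $- \frac{3}{53408} \approx -5.6171 \cdot 10^{-5}$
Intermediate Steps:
$g{\left(W,s \right)} = -7 + 10 s$ ($g{\left(W,s \right)} = -7 + \left(-5\right) \left(-2\right) s = -7 + 10 s$)
$Q = \frac{20680}{3}$ ($Q = - \frac{\left(-13288 + \left(-7 + 10 \left(-86\right)\right)\right) - 6525}{3} = - \frac{\left(-13288 - 867\right) - 6525}{3} = - \frac{-14155 - 6525}{3} = \left(- \frac{1}{3}\right) \left(-20680\right) = \frac{20680}{3} \approx 6893.3$)
$\frac{1}{\left(Q - 547\right) - 24149} = \frac{1}{\left(\frac{20680}{3} - 547\right) - 24149} = \frac{1}{\frac{19039}{3} - 24149} = \frac{1}{- \frac{53408}{3}} = - \frac{3}{53408}$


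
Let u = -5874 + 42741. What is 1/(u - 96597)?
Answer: -1/59730 ≈ -1.6742e-5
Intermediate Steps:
u = 36867
1/(u - 96597) = 1/(36867 - 96597) = 1/(-59730) = -1/59730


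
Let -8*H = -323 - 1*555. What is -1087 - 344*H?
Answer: -38841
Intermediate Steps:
H = 439/4 (H = -(-323 - 1*555)/8 = -(-323 - 555)/8 = -⅛*(-878) = 439/4 ≈ 109.75)
-1087 - 344*H = -1087 - 344*439/4 = -1087 - 37754 = -38841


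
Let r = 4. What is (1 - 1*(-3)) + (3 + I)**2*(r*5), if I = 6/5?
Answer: 1784/5 ≈ 356.80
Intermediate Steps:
I = 6/5 (I = 6*(1/5) = 6/5 ≈ 1.2000)
(1 - 1*(-3)) + (3 + I)**2*(r*5) = (1 - 1*(-3)) + (3 + 6/5)**2*(4*5) = (1 + 3) + (21/5)**2*20 = 4 + (441/25)*20 = 4 + 1764/5 = 1784/5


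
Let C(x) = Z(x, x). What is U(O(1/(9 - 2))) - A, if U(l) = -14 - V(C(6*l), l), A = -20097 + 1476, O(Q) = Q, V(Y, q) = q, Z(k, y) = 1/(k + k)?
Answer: 130248/7 ≈ 18607.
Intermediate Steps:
Z(k, y) = 1/(2*k)
C(x) = 1/(2*x)
A = -18621
U(l) = -14 - l
U(O(1/(9 - 2))) - A = (-14 - 1/(9 - 2)) - 1*(-18621) = (-14 - 1/7) + 18621 = (-14 - 1*⅐) + 18621 = (-14 - ⅐) + 18621 = -99/7 + 18621 = 130248/7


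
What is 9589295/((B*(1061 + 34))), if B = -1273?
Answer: -1917859/278787 ≈ -6.8793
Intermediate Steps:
9589295/((B*(1061 + 34))) = 9589295/((-1273*(1061 + 34))) = 9589295/((-1273*1095)) = 9589295/(-1393935) = 9589295*(-1/1393935) = -1917859/278787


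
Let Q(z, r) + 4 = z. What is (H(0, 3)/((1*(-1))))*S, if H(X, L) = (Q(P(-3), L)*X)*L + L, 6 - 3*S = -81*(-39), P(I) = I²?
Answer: 3153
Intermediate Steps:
Q(z, r) = -4 + z
S = -1051 (S = 2 - (-27)*(-39) = 2 - ⅓*3159 = 2 - 1053 = -1051)
H(X, L) = L + 5*L*X (H(X, L) = ((-4 + (-3)²)*X)*L + L = ((-4 + 9)*X)*L + L = (5*X)*L + L = 5*L*X + L = L + 5*L*X)
(H(0, 3)/((1*(-1))))*S = ((3*(1 + 5*0))/((1*(-1))))*(-1051) = ((3*(1 + 0))/(-1))*(-1051) = ((3*1)*(-1))*(-1051) = (3*(-1))*(-1051) = -3*(-1051) = 3153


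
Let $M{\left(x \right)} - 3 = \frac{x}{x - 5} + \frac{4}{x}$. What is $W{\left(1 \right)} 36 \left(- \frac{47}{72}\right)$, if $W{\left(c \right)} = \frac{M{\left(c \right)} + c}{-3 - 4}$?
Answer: $\frac{1457}{56} \approx 26.018$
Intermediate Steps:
$M{\left(x \right)} = 3 + \frac{4}{x} + \frac{x}{-5 + x}$ ($M{\left(x \right)} = 3 + \left(\frac{x}{x - 5} + \frac{4}{x}\right) = 3 + \left(\frac{x}{-5 + x} + \frac{4}{x}\right) = 3 + \left(\frac{4}{x} + \frac{x}{-5 + x}\right) = 3 + \frac{4}{x} + \frac{x}{-5 + x}$)
$W{\left(c \right)} = - \frac{c}{7} - \frac{-20 - 11 c + 4 c^{2}}{7 c \left(-5 + c\right)}$ ($W{\left(c \right)} = \frac{\frac{-20 - 11 c + 4 c^{2}}{c \left(-5 + c\right)} + c}{-3 - 4} = \frac{c + \frac{-20 - 11 c + 4 c^{2}}{c \left(-5 + c\right)}}{-7} = \left(c + \frac{-20 - 11 c + 4 c^{2}}{c \left(-5 + c\right)}\right) \left(- \frac{1}{7}\right) = - \frac{c}{7} - \frac{-20 - 11 c + 4 c^{2}}{7 c \left(-5 + c\right)}$)
$W{\left(1 \right)} 36 \left(- \frac{47}{72}\right) = \frac{20 + 1^{2} - 1^{3} + 11 \cdot 1}{7 \cdot 1 \left(-5 + 1\right)} 36 \left(- \frac{47}{72}\right) = \frac{1}{7} \cdot 1 \frac{1}{-4} \left(20 + 1 - 1 + 11\right) 36 \left(\left(-47\right) \frac{1}{72}\right) = \frac{1}{7} \cdot 1 \left(- \frac{1}{4}\right) \left(20 + 1 - 1 + 11\right) 36 \left(- \frac{47}{72}\right) = \frac{1}{7} \cdot 1 \left(- \frac{1}{4}\right) 31 \cdot 36 \left(- \frac{47}{72}\right) = \left(- \frac{31}{28}\right) 36 \left(- \frac{47}{72}\right) = \left(- \frac{279}{7}\right) \left(- \frac{47}{72}\right) = \frac{1457}{56}$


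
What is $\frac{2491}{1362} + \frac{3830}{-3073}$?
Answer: $\frac{2438383}{4185426} \approx 0.58259$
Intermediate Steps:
$\frac{2491}{1362} + \frac{3830}{-3073} = 2491 \cdot \frac{1}{1362} + 3830 \left(- \frac{1}{3073}\right) = \frac{2491}{1362} - \frac{3830}{3073} = \frac{2438383}{4185426}$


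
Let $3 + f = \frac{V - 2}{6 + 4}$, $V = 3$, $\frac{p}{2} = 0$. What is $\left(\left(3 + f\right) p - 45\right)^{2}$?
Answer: $2025$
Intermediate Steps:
$p = 0$ ($p = 2 \cdot 0 = 0$)
$f = - \frac{29}{10}$ ($f = -3 + \frac{3 - 2}{6 + 4} = -3 + 1 \cdot \frac{1}{10} = -3 + \frac{1}{10} = - \frac{29}{10} \approx -2.9$)
$\left(\left(3 + f\right) p - 45\right)^{2} = \left(\left(3 - \frac{29}{10}\right) 0 - 45\right)^{2} = \left(\frac{1}{10} \cdot 0 - 45\right)^{2} = \left(0 - 45\right)^{2} = \left(-45\right)^{2} = 2025$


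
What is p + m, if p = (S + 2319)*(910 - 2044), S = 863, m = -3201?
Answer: -3611589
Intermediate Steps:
p = -3608388 (p = (863 + 2319)*(910 - 2044) = 3182*(-1134) = -3608388)
p + m = -3608388 - 3201 = -3611589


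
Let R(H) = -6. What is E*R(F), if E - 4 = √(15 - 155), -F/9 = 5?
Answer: -24 - 12*I*√35 ≈ -24.0 - 70.993*I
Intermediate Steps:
F = -45 (F = -9*5 = -45)
E = 4 + 2*I*√35 (E = 4 + √(15 - 155) = 4 + √(-140) = 4 + 2*I*√35 ≈ 4.0 + 11.832*I)
E*R(F) = (4 + 2*I*√35)*(-6) = -24 - 12*I*√35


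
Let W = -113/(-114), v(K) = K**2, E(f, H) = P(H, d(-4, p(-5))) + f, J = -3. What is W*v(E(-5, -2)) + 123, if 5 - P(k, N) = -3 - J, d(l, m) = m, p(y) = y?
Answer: 123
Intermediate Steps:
P(k, N) = 5 (P(k, N) = 5 - (-3 - 1*(-3)) = 5 - (-3 + 3) = 5 - 1*0 = 5 + 0 = 5)
E(f, H) = 5 + f
W = 113/114 (W = -113*(-1/114) = 113/114 ≈ 0.99123)
W*v(E(-5, -2)) + 123 = 113*(5 - 5)**2/114 + 123 = (113/114)*0**2 + 123 = (113/114)*0 + 123 = 0 + 123 = 123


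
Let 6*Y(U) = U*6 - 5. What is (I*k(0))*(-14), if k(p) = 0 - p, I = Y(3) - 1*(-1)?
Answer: 0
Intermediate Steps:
Y(U) = -5/6 + U (Y(U) = (U*6 - 5)/6 = (6*U - 5)/6 = (-5 + 6*U)/6 = -5/6 + U)
I = 19/6 (I = (-5/6 + 3) - 1*(-1) = 13/6 + 1 = 19/6 ≈ 3.1667)
k(p) = -p
(I*k(0))*(-14) = (19*(-1*0)/6)*(-14) = ((19/6)*0)*(-14) = 0*(-14) = 0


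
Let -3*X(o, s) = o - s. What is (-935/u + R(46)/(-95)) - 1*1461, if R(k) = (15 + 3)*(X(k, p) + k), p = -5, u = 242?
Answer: -3073049/2090 ≈ -1470.4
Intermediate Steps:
X(o, s) = -o/3 + s/3 (X(o, s) = -(o - s)/3 = -o/3 + s/3)
R(k) = -30 + 12*k (R(k) = (15 + 3)*((-k/3 + (⅓)*(-5)) + k) = 18*((-k/3 - 5/3) + k) = 18*((-5/3 - k/3) + k) = 18*(-5/3 + 2*k/3) = -30 + 12*k)
(-935/u + R(46)/(-95)) - 1*1461 = (-935/242 + (-30 + 12*46)/(-95)) - 1*1461 = (-935*1/242 + (-30 + 552)*(-1/95)) - 1461 = (-85/22 + 522*(-1/95)) - 1461 = (-85/22 - 522/95) - 1461 = -19559/2090 - 1461 = -3073049/2090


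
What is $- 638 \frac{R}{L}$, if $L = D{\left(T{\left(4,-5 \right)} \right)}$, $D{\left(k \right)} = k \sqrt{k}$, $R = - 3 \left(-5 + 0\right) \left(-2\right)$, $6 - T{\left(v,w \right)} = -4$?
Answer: $\frac{957 \sqrt{10}}{5} \approx 605.26$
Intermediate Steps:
$T{\left(v,w \right)} = 10$ ($T{\left(v,w \right)} = 6 - -4 = 6 + 4 = 10$)
$R = -30$ ($R = \left(-3\right) \left(-5\right) \left(-2\right) = 15 \left(-2\right) = -30$)
$D{\left(k \right)} = k^{\frac{3}{2}}$
$L = 10 \sqrt{10}$ ($L = 10^{\frac{3}{2}} = 10 \sqrt{10} \approx 31.623$)
$- 638 \frac{R}{L} = - 638 \left(- \frac{30}{10 \sqrt{10}}\right) = - 638 \left(- 30 \frac{\sqrt{10}}{100}\right) = - 638 \left(- \frac{3 \sqrt{10}}{10}\right) = \frac{957 \sqrt{10}}{5}$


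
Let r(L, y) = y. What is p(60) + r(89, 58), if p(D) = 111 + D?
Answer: 229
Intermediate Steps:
p(60) + r(89, 58) = (111 + 60) + 58 = 171 + 58 = 229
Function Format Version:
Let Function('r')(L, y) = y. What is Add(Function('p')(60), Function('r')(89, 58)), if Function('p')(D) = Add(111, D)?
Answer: 229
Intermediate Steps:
Add(Function('p')(60), Function('r')(89, 58)) = Add(Add(111, 60), 58) = Add(171, 58) = 229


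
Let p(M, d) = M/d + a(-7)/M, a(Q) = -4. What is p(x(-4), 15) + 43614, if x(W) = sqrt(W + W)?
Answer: 43614 + 17*I*sqrt(2)/15 ≈ 43614.0 + 1.6028*I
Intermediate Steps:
x(W) = sqrt(2)*sqrt(W) (x(W) = sqrt(2*W) = sqrt(2)*sqrt(W))
p(M, d) = -4/M + M/d (p(M, d) = M/d - 4/M = -4/M + M/d)
p(x(-4), 15) + 43614 = (-4*(-I*sqrt(2)/4) + (sqrt(2)*sqrt(-4))/15) + 43614 = (-4*(-I*sqrt(2)/4) + (sqrt(2)*(2*I))*(1/15)) + 43614 = (-4*(-I*sqrt(2)/4) + (2*I*sqrt(2))*(1/15)) + 43614 = (-(-1)*I*sqrt(2) + 2*I*sqrt(2)/15) + 43614 = (I*sqrt(2) + 2*I*sqrt(2)/15) + 43614 = 17*I*sqrt(2)/15 + 43614 = 43614 + 17*I*sqrt(2)/15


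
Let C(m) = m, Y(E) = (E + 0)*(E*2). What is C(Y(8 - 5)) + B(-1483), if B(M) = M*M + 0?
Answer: 2199307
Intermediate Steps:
Y(E) = 2*E**2 (Y(E) = E*(2*E) = 2*E**2)
B(M) = M**2 (B(M) = M**2 + 0 = M**2)
C(Y(8 - 5)) + B(-1483) = 2*(8 - 5)**2 + (-1483)**2 = 2*3**2 + 2199289 = 2*9 + 2199289 = 18 + 2199289 = 2199307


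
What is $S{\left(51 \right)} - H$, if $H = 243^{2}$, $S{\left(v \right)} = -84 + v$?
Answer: $-59082$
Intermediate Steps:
$H = 59049$
$S{\left(51 \right)} - H = \left(-84 + 51\right) - 59049 = -33 - 59049 = -59082$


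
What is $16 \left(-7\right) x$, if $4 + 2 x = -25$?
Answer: $1624$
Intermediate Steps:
$x = - \frac{29}{2}$ ($x = -2 + \frac{1}{2} \left(-25\right) = -2 - \frac{25}{2} = - \frac{29}{2} \approx -14.5$)
$16 \left(-7\right) x = 16 \left(-7\right) \left(- \frac{29}{2}\right) = \left(-112\right) \left(- \frac{29}{2}\right) = 1624$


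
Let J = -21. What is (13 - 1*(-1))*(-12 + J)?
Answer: -462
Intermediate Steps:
(13 - 1*(-1))*(-12 + J) = (13 - 1*(-1))*(-12 - 21) = (13 + 1)*(-33) = 14*(-33) = -462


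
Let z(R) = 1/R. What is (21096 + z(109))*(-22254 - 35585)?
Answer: -132998756135/109 ≈ -1.2202e+9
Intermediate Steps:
(21096 + z(109))*(-22254 - 35585) = (21096 + 1/109)*(-22254 - 35585) = (21096 + 1/109)*(-57839) = (2299465/109)*(-57839) = -132998756135/109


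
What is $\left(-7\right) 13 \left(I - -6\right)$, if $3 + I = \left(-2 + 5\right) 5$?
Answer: $-1638$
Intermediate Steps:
$I = 12$ ($I = -3 + \left(-2 + 5\right) 5 = -3 + 3 \cdot 5 = -3 + 15 = 12$)
$\left(-7\right) 13 \left(I - -6\right) = \left(-7\right) 13 \left(12 - -6\right) = - 91 \left(12 + 6\right) = \left(-91\right) 18 = -1638$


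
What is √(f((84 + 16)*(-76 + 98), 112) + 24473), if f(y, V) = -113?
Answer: 2*√6090 ≈ 156.08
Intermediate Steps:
√(f((84 + 16)*(-76 + 98), 112) + 24473) = √(-113 + 24473) = √24360 = 2*√6090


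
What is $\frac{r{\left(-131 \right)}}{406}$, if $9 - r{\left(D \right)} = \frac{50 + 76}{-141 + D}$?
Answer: $\frac{1287}{55216} \approx 0.023308$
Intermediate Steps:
$r{\left(D \right)} = 9 - \frac{126}{-141 + D}$ ($r{\left(D \right)} = 9 - \frac{50 + 76}{-141 + D} = 9 - \frac{126}{-141 + D}$)
$\frac{r{\left(-131 \right)}}{406} = \frac{9 \frac{1}{-141 - 131} \left(-155 - 131\right)}{406} = 9 \frac{1}{-272} \left(-286\right) \frac{1}{406} = 9 \left(- \frac{1}{272}\right) \left(-286\right) \frac{1}{406} = \frac{1287}{136} \cdot \frac{1}{406} = \frac{1287}{55216}$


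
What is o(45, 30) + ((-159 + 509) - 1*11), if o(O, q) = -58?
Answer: 281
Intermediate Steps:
o(45, 30) + ((-159 + 509) - 1*11) = -58 + ((-159 + 509) - 1*11) = -58 + (350 - 11) = -58 + 339 = 281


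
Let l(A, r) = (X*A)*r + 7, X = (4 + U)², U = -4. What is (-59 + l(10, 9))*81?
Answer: -4212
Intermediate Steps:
X = 0 (X = (4 - 4)² = 0² = 0)
l(A, r) = 7 (l(A, r) = (0*A)*r + 7 = 0*r + 7 = 0 + 7 = 7)
(-59 + l(10, 9))*81 = (-59 + 7)*81 = -52*81 = -4212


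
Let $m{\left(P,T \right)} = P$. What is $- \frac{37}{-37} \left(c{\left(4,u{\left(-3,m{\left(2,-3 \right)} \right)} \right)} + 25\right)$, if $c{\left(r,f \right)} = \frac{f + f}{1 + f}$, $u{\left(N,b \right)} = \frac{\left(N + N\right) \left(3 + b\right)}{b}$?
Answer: $\frac{190}{7} \approx 27.143$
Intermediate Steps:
$u{\left(N,b \right)} = \frac{2 N \left(3 + b\right)}{b}$
$c{\left(r,f \right)} = \frac{2 f}{1 + f}$
$- \frac{37}{-37} \left(c{\left(4,u{\left(-3,m{\left(2,-3 \right)} \right)} \right)} + 25\right) = - \frac{37}{-37} \left(\frac{2 \cdot 2 \left(-3\right) \frac{1}{2} \left(3 + 2\right)}{1 + 2 \left(-3\right) \frac{1}{2} \left(3 + 2\right)} + 25\right) = \left(-37\right) \left(- \frac{1}{37}\right) \left(\frac{2 \cdot 2 \left(-3\right) \frac{1}{2} \cdot 5}{1 + 2 \left(-3\right) \frac{1}{2} \cdot 5} + 25\right) = 1 \left(2 \left(-15\right) \frac{1}{1 - 15} + 25\right) = 1 \left(2 \left(-15\right) \frac{1}{-14} + 25\right) = 1 \left(2 \left(-15\right) \left(- \frac{1}{14}\right) + 25\right) = 1 \left(\frac{15}{7} + 25\right) = 1 \cdot \frac{190}{7} = \frac{190}{7}$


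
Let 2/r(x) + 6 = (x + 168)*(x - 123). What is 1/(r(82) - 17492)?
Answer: -5128/89698977 ≈ -5.7169e-5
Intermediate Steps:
r(x) = 2/(-6 + (-123 + x)*(168 + x)) (r(x) = 2/(-6 + (x + 168)*(x - 123)) = 2/(-6 + (168 + x)*(-123 + x)) = 2/(-6 + (-123 + x)*(168 + x)))
1/(r(82) - 17492) = 1/(2/(-20670 + 82**2 + 45*82) - 17492) = 1/(2/(-20670 + 6724 + 3690) - 17492) = 1/(2/(-10256) - 17492) = 1/(2*(-1/10256) - 17492) = 1/(-1/5128 - 17492) = 1/(-89698977/5128) = -5128/89698977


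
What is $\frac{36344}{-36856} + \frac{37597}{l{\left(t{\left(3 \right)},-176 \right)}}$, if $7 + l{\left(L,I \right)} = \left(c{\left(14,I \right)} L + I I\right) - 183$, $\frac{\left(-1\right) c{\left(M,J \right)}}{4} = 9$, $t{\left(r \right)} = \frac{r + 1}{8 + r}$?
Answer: $\frac{367488583}{1559478714} \approx 0.23565$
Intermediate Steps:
$t{\left(r \right)} = \frac{1 + r}{8 + r}$
$c{\left(M,J \right)} = -36$ ($c{\left(M,J \right)} = \left(-4\right) 9 = -36$)
$l{\left(L,I \right)} = -190 + I^{2} - 36 L$ ($l{\left(L,I \right)} = -7 - \left(183 + 36 L - I I\right) = -7 - \left(183 - I^{2} + 36 L\right) = -190 + I^{2} - 36 L$)
$\frac{36344}{-36856} + \frac{37597}{l{\left(t{\left(3 \right)},-176 \right)}} = \frac{36344}{-36856} + \frac{37597}{-190 + \left(-176\right)^{2} - 36 \frac{1 + 3}{8 + 3}} = 36344 \left(- \frac{1}{36856}\right) + \frac{37597}{-190 + 30976 - 36 \cdot \frac{1}{11} \cdot 4} = - \frac{4543}{4607} + \frac{37597}{-190 + 30976 - 36 \cdot \frac{1}{11} \cdot 4} = - \frac{4543}{4607} + \frac{37597}{-190 + 30976 - \frac{144}{11}} = - \frac{4543}{4607} + \frac{37597}{\frac{338502}{11}} = - \frac{4543}{4607} + 37597 \cdot \frac{11}{338502} = - \frac{4543}{4607} + \frac{413567}{338502} = \frac{367488583}{1559478714}$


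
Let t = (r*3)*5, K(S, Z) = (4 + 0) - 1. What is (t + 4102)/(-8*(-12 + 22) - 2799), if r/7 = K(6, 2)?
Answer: -4417/2879 ≈ -1.5342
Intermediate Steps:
K(S, Z) = 3 (K(S, Z) = 4 - 1 = 3)
r = 21 (r = 7*3 = 21)
t = 315 (t = (21*3)*5 = 63*5 = 315)
(t + 4102)/(-8*(-12 + 22) - 2799) = (315 + 4102)/(-8*(-12 + 22) - 2799) = 4417/(-8*10 - 2799) = 4417/(-80 - 2799) = 4417/(-2879) = 4417*(-1/2879) = -4417/2879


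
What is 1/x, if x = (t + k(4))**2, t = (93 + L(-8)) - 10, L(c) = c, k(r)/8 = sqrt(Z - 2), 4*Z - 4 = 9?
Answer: 1141/6149405 - 24*sqrt(5)/1229881 ≈ 0.00014191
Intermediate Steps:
Z = 13/4 (Z = 1 + (1/4)*9 = 1 + 9/4 = 13/4 ≈ 3.2500)
k(r) = 4*sqrt(5) (k(r) = 8*sqrt(13/4 - 2) = 8*sqrt(5/4) = 8*(sqrt(5)/2) = 4*sqrt(5))
t = 75 (t = (93 - 8) - 10 = 85 - 10 = 75)
x = (75 + 4*sqrt(5))**2 ≈ 7046.6
1/x = 1/(5705 + 600*sqrt(5))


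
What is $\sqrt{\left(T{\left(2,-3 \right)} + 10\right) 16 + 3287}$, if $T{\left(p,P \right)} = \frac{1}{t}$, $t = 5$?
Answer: $\frac{\sqrt{86255}}{5} \approx 58.738$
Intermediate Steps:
$T{\left(p,P \right)} = \frac{1}{5}$
$\sqrt{\left(T{\left(2,-3 \right)} + 10\right) 16 + 3287} = \sqrt{\left(\frac{1}{5} + 10\right) 16 + 3287} = \sqrt{\frac{51}{5} \cdot 16 + 3287} = \sqrt{\frac{816}{5} + 3287} = \sqrt{\frac{17251}{5}} = \frac{\sqrt{86255}}{5}$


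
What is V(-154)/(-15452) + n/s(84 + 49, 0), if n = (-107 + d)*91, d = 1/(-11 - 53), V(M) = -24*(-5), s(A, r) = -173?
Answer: 2407317357/42771136 ≈ 56.284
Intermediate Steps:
V(M) = 120
d = -1/64 (d = 1/(-64) = -1/64 ≈ -0.015625)
n = -623259/64 (n = (-107 - 1/64)*91 = -6849/64*91 = -623259/64 ≈ -9738.4)
V(-154)/(-15452) + n/s(84 + 49, 0) = 120/(-15452) - 623259/64/(-173) = 120*(-1/15452) - 623259/64*(-1/173) = -30/3863 + 623259/11072 = 2407317357/42771136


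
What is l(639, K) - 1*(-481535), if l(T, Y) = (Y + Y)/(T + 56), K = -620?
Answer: 66933117/139 ≈ 4.8153e+5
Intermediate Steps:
l(T, Y) = 2*Y/(56 + T) (l(T, Y) = (2*Y)/(56 + T) = 2*Y/(56 + T))
l(639, K) - 1*(-481535) = 2*(-620)/(56 + 639) - 1*(-481535) = 2*(-620)/695 + 481535 = 2*(-620)*(1/695) + 481535 = -248/139 + 481535 = 66933117/139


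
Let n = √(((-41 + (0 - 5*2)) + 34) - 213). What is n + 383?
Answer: 383 + I*√230 ≈ 383.0 + 15.166*I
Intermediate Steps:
n = I*√230 (n = √(((-41 + (0 - 10)) + 34) - 213) = √(((-41 - 10) + 34) - 213) = √((-51 + 34) - 213) = √(-17 - 213) = √(-230) = I*√230 ≈ 15.166*I)
n + 383 = I*√230 + 383 = 383 + I*√230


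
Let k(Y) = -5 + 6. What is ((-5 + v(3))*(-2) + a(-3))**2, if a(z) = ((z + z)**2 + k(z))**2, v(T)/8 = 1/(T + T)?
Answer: 17048641/9 ≈ 1.8943e+6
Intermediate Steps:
k(Y) = 1
v(T) = 4/T (v(T) = 8/(T + T) = 8/((2*T)) = 8*(1/(2*T)) = 4/T)
a(z) = (1 + 4*z**2)**2 (a(z) = ((z + z)**2 + 1)**2 = ((2*z)**2 + 1)**2 = (4*z**2 + 1)**2 = (1 + 4*z**2)**2)
((-5 + v(3))*(-2) + a(-3))**2 = ((-5 + 4/3)*(-2) + (1 + 4*(-3)**2)**2)**2 = ((-5 + 4*(1/3))*(-2) + (1 + 4*9)**2)**2 = ((-5 + 4/3)*(-2) + (1 + 36)**2)**2 = (-11/3*(-2) + 37**2)**2 = (22/3 + 1369)**2 = (4129/3)**2 = 17048641/9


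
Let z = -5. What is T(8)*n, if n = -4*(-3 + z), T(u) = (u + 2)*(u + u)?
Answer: 5120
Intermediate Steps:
T(u) = 2*u*(2 + u) (T(u) = (2 + u)*(2*u) = 2*u*(2 + u))
n = 32 (n = -4*(-3 - 5) = -4*(-8) = 32)
T(8)*n = (2*8*(2 + 8))*32 = (2*8*10)*32 = 160*32 = 5120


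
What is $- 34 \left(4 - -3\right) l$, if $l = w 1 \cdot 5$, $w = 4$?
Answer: $-4760$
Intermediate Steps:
$l = 20$ ($l = 4 \cdot 1 \cdot 5 = 4 \cdot 5 = 20$)
$- 34 \left(4 - -3\right) l = - 34 \left(4 - -3\right) 20 = - 34 \left(4 + 3\right) 20 = \left(-34\right) 7 \cdot 20 = \left(-238\right) 20 = -4760$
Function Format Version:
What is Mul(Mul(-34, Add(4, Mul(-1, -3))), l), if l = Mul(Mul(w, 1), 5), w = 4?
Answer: -4760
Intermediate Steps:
l = 20 (l = Mul(Mul(4, 1), 5) = Mul(4, 5) = 20)
Mul(Mul(-34, Add(4, Mul(-1, -3))), l) = Mul(Mul(-34, Add(4, Mul(-1, -3))), 20) = Mul(Mul(-34, Add(4, 3)), 20) = Mul(Mul(-34, 7), 20) = Mul(-238, 20) = -4760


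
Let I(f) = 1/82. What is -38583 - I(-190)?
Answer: -3163807/82 ≈ -38583.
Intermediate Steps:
I(f) = 1/82
-38583 - I(-190) = -38583 - 1*1/82 = -38583 - 1/82 = -3163807/82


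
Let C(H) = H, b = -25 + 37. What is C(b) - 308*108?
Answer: -33252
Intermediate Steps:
b = 12
C(b) - 308*108 = 12 - 308*108 = 12 - 33264 = -33252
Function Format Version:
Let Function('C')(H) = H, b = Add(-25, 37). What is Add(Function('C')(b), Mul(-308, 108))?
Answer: -33252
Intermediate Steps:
b = 12
Add(Function('C')(b), Mul(-308, 108)) = Add(12, Mul(-308, 108)) = Add(12, -33264) = -33252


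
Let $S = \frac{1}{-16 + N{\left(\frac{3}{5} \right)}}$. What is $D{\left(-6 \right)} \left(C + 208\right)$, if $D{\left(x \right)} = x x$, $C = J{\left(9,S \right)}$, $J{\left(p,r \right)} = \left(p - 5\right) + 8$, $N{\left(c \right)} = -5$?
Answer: $7920$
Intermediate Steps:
$S = - \frac{1}{21}$ ($S = \frac{1}{-16 - 5} = \frac{1}{-21} = - \frac{1}{21} \approx -0.047619$)
$J{\left(p,r \right)} = 3 + p$ ($J{\left(p,r \right)} = \left(-5 + p\right) + 8 = 3 + p$)
$C = 12$ ($C = 3 + 9 = 12$)
$D{\left(x \right)} = x^{2}$
$D{\left(-6 \right)} \left(C + 208\right) = \left(-6\right)^{2} \left(12 + 208\right) = 36 \cdot 220 = 7920$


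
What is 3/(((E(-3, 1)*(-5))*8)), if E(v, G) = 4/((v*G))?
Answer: 9/160 ≈ 0.056250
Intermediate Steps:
E(v, G) = 4/(G*v) (E(v, G) = 4/((G*v)) = 4*(1/(G*v)) = 4/(G*v))
3/(((E(-3, 1)*(-5))*8)) = 3/((((4/(1*(-3)))*(-5))*8)) = 3/((((4*1*(-1/3))*(-5))*8)) = 3/((-4/3*(-5)*8)) = 3/(((20/3)*8)) = 3/(160/3) = 3*(3/160) = 9/160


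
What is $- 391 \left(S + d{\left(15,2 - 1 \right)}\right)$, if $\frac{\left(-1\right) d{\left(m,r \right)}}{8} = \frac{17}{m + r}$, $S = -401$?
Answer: $\frac{320229}{2} \approx 1.6011 \cdot 10^{5}$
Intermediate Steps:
$d{\left(m,r \right)} = - \frac{136}{m + r}$ ($d{\left(m,r \right)} = - 8 \frac{17}{m + r} = - \frac{136}{m + r}$)
$- 391 \left(S + d{\left(15,2 - 1 \right)}\right) = - 391 \left(-401 - \frac{136}{15 + \left(2 - 1\right)}\right) = - 391 \left(-401 - \frac{136}{15 + 1}\right) = - 391 \left(-401 - \frac{136}{16}\right) = - 391 \left(-401 - \frac{17}{2}\right) = \left(-391\right) \left(- \frac{819}{2}\right) = \frac{320229}{2}$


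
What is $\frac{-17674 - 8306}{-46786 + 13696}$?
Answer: $\frac{866}{1103} \approx 0.78513$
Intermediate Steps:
$\frac{-17674 - 8306}{-46786 + 13696} = - \frac{25980}{-33090} = \left(-25980\right) \left(- \frac{1}{33090}\right) = \frac{866}{1103}$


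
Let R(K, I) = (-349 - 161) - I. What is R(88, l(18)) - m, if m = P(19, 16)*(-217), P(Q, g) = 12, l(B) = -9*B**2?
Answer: 5010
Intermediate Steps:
R(K, I) = -510 - I
m = -2604 (m = 12*(-217) = -2604)
R(88, l(18)) - m = (-510 - (-9)*18**2) - 1*(-2604) = (-510 - (-9)*324) + 2604 = (-510 - 1*(-2916)) + 2604 = (-510 + 2916) + 2604 = 2406 + 2604 = 5010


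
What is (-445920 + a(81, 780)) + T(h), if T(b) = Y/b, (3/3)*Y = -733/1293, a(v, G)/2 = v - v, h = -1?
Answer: -576573827/1293 ≈ -4.4592e+5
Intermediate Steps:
a(v, G) = 0 (a(v, G) = 2*(v - v) = 2*0 = 0)
Y = -733/1293 ≈ -0.56690
T(b) = -733/(1293*b)
(-445920 + a(81, 780)) + T(h) = (-445920 + 0) - 733/1293/(-1) = -445920 - 733/1293*(-1) = -445920 + 733/1293 = -576573827/1293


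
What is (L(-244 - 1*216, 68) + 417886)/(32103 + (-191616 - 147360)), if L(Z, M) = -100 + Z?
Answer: -59618/43839 ≈ -1.3599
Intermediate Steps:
(L(-244 - 1*216, 68) + 417886)/(32103 + (-191616 - 147360)) = ((-100 + (-244 - 1*216)) + 417886)/(32103 + (-191616 - 147360)) = ((-100 + (-244 - 216)) + 417886)/(32103 - 338976) = ((-100 - 460) + 417886)/(-306873) = (-560 + 417886)*(-1/306873) = 417326*(-1/306873) = -59618/43839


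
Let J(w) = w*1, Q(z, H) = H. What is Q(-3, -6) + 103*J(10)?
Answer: 1024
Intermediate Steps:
J(w) = w
Q(-3, -6) + 103*J(10) = -6 + 103*10 = -6 + 1030 = 1024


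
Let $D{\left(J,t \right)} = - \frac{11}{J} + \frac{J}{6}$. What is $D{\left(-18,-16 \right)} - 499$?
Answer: $- \frac{9025}{18} \approx -501.39$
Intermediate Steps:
$D{\left(J,t \right)} = - \frac{11}{J} + \frac{J}{6}$ ($D{\left(J,t \right)} = - \frac{11}{J} + J \frac{1}{6} = - \frac{11}{J} + \frac{J}{6}$)
$D{\left(-18,-16 \right)} - 499 = \left(- \frac{11}{-18} + \frac{1}{6} \left(-18\right)\right) - 499 = \left(\left(-11\right) \left(- \frac{1}{18}\right) - 3\right) - 499 = \left(\frac{11}{18} - 3\right) - 499 = - \frac{43}{18} - 499 = - \frac{9025}{18}$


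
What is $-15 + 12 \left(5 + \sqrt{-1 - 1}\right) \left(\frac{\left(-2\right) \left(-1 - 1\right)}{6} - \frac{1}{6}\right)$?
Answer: $15 + 6 i \sqrt{2} \approx 15.0 + 8.4853 i$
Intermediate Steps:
$-15 + 12 \left(5 + \sqrt{-1 - 1}\right) \left(\frac{\left(-2\right) \left(-1 - 1\right)}{6} - \frac{1}{6}\right) = -15 + 12 \left(5 + \sqrt{-2}\right) \left(\left(-2\right) \left(-2\right) \frac{1}{6} - \frac{1}{6}\right) = -15 + 12 \left(5 + i \sqrt{2}\right) \left(4 \cdot \frac{1}{6} - \frac{1}{6}\right) = -15 + 12 \left(5 + i \sqrt{2}\right) \left(\frac{2}{3} - \frac{1}{6}\right) = -15 + 12 \left(5 + i \sqrt{2}\right) \frac{1}{2} = -15 + 12 \left(\frac{5}{2} + \frac{i \sqrt{2}}{2}\right) = -15 + \left(30 + 6 i \sqrt{2}\right) = 15 + 6 i \sqrt{2}$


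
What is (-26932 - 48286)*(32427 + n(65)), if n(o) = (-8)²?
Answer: -2443908038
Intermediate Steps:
n(o) = 64
(-26932 - 48286)*(32427 + n(65)) = (-26932 - 48286)*(32427 + 64) = -75218*32491 = -2443908038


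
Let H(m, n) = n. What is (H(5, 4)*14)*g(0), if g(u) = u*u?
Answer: 0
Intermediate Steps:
g(u) = u²
(H(5, 4)*14)*g(0) = (4*14)*0² = 56*0 = 0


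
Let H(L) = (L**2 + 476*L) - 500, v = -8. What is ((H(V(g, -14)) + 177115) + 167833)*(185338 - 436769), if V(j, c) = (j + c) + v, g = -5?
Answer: -83556807075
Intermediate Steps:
V(j, c) = -8 + c + j (V(j, c) = (j + c) - 8 = (c + j) - 8 = -8 + c + j)
H(L) = -500 + L**2 + 476*L
((H(V(g, -14)) + 177115) + 167833)*(185338 - 436769) = (((-500 + (-8 - 14 - 5)**2 + 476*(-8 - 14 - 5)) + 177115) + 167833)*(185338 - 436769) = (((-500 + (-27)**2 + 476*(-27)) + 177115) + 167833)*(-251431) = (((-500 + 729 - 12852) + 177115) + 167833)*(-251431) = ((-12623 + 177115) + 167833)*(-251431) = (164492 + 167833)*(-251431) = 332325*(-251431) = -83556807075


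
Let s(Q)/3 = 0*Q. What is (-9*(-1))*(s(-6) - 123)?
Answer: -1107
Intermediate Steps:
s(Q) = 0 (s(Q) = 3*(0*Q) = 3*0 = 0)
(-9*(-1))*(s(-6) - 123) = (-9*(-1))*(0 - 123) = 9*(-123) = -1107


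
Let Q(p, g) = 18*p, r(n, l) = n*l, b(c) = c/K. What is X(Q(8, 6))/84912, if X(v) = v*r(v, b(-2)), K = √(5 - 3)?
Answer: -432*√2/1769 ≈ -0.34536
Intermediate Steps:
K = √2 ≈ 1.4142
b(c) = c*√2/2 (b(c) = c/(√2) = c*(√2/2) = c*√2/2)
r(n, l) = l*n
X(v) = -√2*v² (X(v) = v*(((½)*(-2)*√2)*v) = v*((-√2)*v) = v*(-v*√2) = -√2*v²)
X(Q(8, 6))/84912 = -√2*(18*8)²/84912 = -1*√2*144²*(1/84912) = -1*√2*20736*(1/84912) = -20736*√2*(1/84912) = -432*√2/1769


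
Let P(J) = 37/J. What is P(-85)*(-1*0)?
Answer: 0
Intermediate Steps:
P(-85)*(-1*0) = (37/(-85))*(-1*0) = (37*(-1/85))*0 = -37/85*0 = 0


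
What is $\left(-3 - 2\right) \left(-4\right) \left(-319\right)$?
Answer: $-6380$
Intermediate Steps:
$\left(-3 - 2\right) \left(-4\right) \left(-319\right) = \left(-5\right) \left(-4\right) \left(-319\right) = 20 \left(-319\right) = -6380$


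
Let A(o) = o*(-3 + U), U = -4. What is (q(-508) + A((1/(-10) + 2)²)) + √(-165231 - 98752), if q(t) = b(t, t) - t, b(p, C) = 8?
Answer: 49073/100 + I*√263983 ≈ 490.73 + 513.79*I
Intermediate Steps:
q(t) = 8 - t
A(o) = -7*o (A(o) = o*(-3 - 4) = o*(-7) = -7*o)
(q(-508) + A((1/(-10) + 2)²)) + √(-165231 - 98752) = ((8 - 1*(-508)) - 7*(1/(-10) + 2)²) + √(-165231 - 98752) = ((8 + 508) - 7*(1*(-⅒) + 2)²) + √(-263983) = (516 - 7*(-⅒ + 2)²) + I*√263983 = (516 - 7*(19/10)²) + I*√263983 = (516 - 7*361/100) + I*√263983 = (516 - 2527/100) + I*√263983 = 49073/100 + I*√263983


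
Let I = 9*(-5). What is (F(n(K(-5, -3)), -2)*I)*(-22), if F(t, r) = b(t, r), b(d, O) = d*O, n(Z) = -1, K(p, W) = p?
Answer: 1980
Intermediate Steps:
I = -45
b(d, O) = O*d
F(t, r) = r*t
(F(n(K(-5, -3)), -2)*I)*(-22) = (-2*(-1)*(-45))*(-22) = (2*(-45))*(-22) = -90*(-22) = 1980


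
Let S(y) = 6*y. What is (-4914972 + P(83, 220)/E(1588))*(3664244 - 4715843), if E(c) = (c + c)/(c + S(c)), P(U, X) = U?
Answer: 10336548301437/2 ≈ 5.1683e+12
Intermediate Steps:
E(c) = 2/7 (E(c) = (c + c)/(c + 6*c) = (2*c)/((7*c)) = (2*c)*(1/(7*c)) = 2/7)
(-4914972 + P(83, 220)/E(1588))*(3664244 - 4715843) = (-4914972 + 83/(2/7))*(3664244 - 4715843) = (-4914972 + 83*(7/2))*(-1051599) = (-4914972 + 581/2)*(-1051599) = -9829363/2*(-1051599) = 10336548301437/2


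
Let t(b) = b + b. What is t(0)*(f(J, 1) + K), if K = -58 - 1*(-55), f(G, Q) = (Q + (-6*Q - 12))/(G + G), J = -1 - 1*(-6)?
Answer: 0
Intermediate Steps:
J = 5 (J = -1 + 6 = 5)
f(G, Q) = (-12 - 5*Q)/(2*G) (f(G, Q) = (Q + (-12 - 6*Q))/((2*G)) = (-12 - 5*Q)*(1/(2*G)) = (-12 - 5*Q)/(2*G))
t(b) = 2*b
K = -3 (K = -58 + 55 = -3)
t(0)*(f(J, 1) + K) = (2*0)*((½)*(-12 - 5*1)/5 - 3) = 0*((½)*(⅕)*(-12 - 5) - 3) = 0*((½)*(⅕)*(-17) - 3) = 0*(-17/10 - 3) = 0*(-47/10) = 0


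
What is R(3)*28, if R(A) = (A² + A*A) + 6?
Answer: 672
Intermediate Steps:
R(A) = 6 + 2*A² (R(A) = (A² + A²) + 6 = 2*A² + 6 = 6 + 2*A²)
R(3)*28 = (6 + 2*3²)*28 = (6 + 2*9)*28 = (6 + 18)*28 = 24*28 = 672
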